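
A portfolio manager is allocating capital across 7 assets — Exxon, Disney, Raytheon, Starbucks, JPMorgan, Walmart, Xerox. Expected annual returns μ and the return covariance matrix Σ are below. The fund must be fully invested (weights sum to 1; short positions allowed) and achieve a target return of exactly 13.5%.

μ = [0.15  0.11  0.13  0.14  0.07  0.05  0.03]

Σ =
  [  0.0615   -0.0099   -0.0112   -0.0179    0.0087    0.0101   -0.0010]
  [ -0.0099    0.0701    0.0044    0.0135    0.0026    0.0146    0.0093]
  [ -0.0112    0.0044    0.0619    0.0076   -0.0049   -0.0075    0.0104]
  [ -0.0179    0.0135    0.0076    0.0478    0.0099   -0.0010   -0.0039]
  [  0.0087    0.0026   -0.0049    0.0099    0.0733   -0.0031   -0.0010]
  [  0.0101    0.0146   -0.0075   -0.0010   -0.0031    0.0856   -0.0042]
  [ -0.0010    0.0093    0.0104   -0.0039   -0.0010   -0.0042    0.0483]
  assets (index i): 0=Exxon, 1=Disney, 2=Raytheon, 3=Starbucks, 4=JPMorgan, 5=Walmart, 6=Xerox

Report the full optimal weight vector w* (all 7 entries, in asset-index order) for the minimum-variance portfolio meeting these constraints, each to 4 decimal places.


x=Σ⁻¹μ = [4.1158  1.2043  2.2680  3.7821  0.0752  0.1537  0.3064]
y=Σ⁻¹𝟙 = [25.1162  6.6876  15.6796  25.9789  8.6789  10.5390  19.7539]
a=μᵀx=1.596315  b=𝟙ᵀx=11.905532  c=𝟙ᵀy=112.433973  D=ac−b²=37.738337
λ₁=(c·0.135−b)/D = (112.433973·0.135−11.905532)/37.738337 = 0.086730
λ₂=(a−b·0.135)/D = (1.596315−11.905532·0.135)/37.738337 = -0.000290
w* = 0.086730·x + -0.000290·y:
  w_0 = 0.086730·4.1158 + -0.000290·25.1162 = 0.3497  (Exxon)
  w_1 = 0.086730·1.2043 + -0.000290·6.6876 = 0.1025  (Disney)
  w_2 = 0.086730·2.2680 + -0.000290·15.6796 = 0.1922  (Raytheon)
  w_3 = 0.086730·3.7821 + -0.000290·25.9789 = 0.3205  (Starbucks)
  w_4 = 0.086730·0.0752 + -0.000290·8.6789 = 0.0040  (JPMorgan)
  w_5 = 0.086730·0.1537 + -0.000290·10.5390 = 0.0103  (Walmart)
  w_6 = 0.086730·0.3064 + -0.000290·19.7539 = 0.0209  (Xerox)
Σw_i=1.0000  μᵀw=0.1350
σ²=wᵀΣw=λ₁·μ_p+λ₂ = 0.086730·0.135 + -0.000290 = 0.011419 ≈ 0.0114

0.3497  0.1025  0.1922  0.3205  0.0040  0.0103  0.0209


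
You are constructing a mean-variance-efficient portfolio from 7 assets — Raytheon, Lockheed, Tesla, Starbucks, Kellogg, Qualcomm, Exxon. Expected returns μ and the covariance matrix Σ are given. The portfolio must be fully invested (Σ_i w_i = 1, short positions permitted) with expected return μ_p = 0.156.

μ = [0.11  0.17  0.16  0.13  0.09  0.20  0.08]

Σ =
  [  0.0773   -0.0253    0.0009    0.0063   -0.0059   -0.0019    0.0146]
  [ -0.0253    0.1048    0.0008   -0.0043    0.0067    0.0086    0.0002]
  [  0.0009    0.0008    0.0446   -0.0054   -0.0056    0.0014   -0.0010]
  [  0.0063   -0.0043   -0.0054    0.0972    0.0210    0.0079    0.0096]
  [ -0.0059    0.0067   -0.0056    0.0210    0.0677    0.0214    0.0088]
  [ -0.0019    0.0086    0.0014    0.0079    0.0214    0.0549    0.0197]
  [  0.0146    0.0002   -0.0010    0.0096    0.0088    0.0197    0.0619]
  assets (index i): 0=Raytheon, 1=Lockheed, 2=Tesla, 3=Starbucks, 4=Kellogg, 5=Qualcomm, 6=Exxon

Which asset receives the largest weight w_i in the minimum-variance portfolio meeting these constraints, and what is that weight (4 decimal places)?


Tesla (0.2984)

p=Σ⁻¹μ = [2.0664  1.8638  3.5861  1.2011  0.2932  3.1816  -0.3836]
q=Σ⁻¹𝟙 = [15.6293  12.0373  24.0835  7.3428  11.0946  8.1842  7.4982]
a=μᵀp=1.906100  b=𝟙ᵀp=11.808700  c=𝟙ᵀq=85.869917  D=ac−b²=24.231288
λ₁=(c·0.156−b)/D = (85.869917·0.156−11.808700)/24.231288 = 0.065494
λ₂=(a−b·0.156)/D = (1.906100−11.808700·0.156)/24.231288 = 0.002639
w* = 0.065494·p + 0.002639·q:
  w_0 = 0.065494·2.0664 + 0.002639·15.6293 = 0.1766  (Raytheon)
  w_1 = 0.065494·1.8638 + 0.002639·12.0373 = 0.1538  (Lockheed)
  w_2 = 0.065494·3.5861 + 0.002639·24.0835 = 0.2984  (Tesla)
  w_3 = 0.065494·1.2011 + 0.002639·7.3428 = 0.0980  (Starbucks)
  w_4 = 0.065494·0.2932 + 0.002639·11.0946 = 0.0485  (Kellogg)
  w_5 = 0.065494·3.1816 + 0.002639·8.1842 = 0.2300  (Qualcomm)
  w_6 = 0.065494·-0.3836 + 0.002639·7.4982 = -0.0053  (Exxon)
Σw_i=1.0000  μᵀw=0.1560
σ²=wᵀΣw=λ₁·μ_p+λ₂ = 0.065494·0.156 + 0.002639 = 0.012856 ≈ 0.0129


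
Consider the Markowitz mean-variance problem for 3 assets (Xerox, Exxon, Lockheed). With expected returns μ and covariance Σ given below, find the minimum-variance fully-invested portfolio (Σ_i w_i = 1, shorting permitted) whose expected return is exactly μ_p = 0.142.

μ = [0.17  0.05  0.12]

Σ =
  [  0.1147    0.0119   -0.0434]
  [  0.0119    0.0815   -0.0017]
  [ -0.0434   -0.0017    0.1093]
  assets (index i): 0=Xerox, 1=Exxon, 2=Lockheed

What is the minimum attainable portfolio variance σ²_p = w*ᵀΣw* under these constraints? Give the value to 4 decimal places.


u=Σ⁻¹μ = [2.1946  0.3343  1.9745]
v=Σ⁻¹𝟙 = [13.1062  10.6591  14.5190]
a=μᵀu=0.626726  b=𝟙ᵀu=4.503296  c=𝟙ᵀv=38.284364  D=ac−b²=3.714119
λ₁=(c·0.142−b)/D = (38.284364·0.142−4.503296)/3.714119 = 0.251226
λ₂=(a−b·0.142)/D = (0.626726−4.503296·0.142)/3.714119 = -0.003431
w* = 0.251226·u + -0.003431·v:
  w_0 = 0.251226·2.1946 + -0.003431·13.1062 = 0.5064  (Xerox)
  w_1 = 0.251226·0.3343 + -0.003431·10.6591 = 0.0474  (Exxon)
  w_2 = 0.251226·1.9745 + -0.003431·14.5190 = 0.4462  (Lockheed)
Σw_i=1.0000  μᵀw=0.1420
σ²=wᵀΣw=λ₁·μ_p+λ₂ = 0.251226·0.142 + -0.003431 = 0.032243 ≈ 0.0322

0.0322


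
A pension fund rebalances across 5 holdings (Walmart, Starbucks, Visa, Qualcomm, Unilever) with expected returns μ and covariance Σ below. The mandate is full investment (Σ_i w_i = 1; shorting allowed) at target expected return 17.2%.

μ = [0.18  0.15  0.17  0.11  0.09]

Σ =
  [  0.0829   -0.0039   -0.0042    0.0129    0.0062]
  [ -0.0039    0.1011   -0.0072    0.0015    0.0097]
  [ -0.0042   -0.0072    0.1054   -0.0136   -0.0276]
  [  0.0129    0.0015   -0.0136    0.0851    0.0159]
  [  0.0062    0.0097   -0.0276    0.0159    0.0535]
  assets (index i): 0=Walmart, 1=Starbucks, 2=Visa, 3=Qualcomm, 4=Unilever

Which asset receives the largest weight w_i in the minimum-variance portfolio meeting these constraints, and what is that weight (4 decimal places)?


Walmart (0.4527)

u=Σ⁻¹μ = [2.0592  1.5180  2.4893  0.9458  2.1715]
v=Σ⁻¹𝟙 = [10.3741  9.2726  17.4781  8.6501  22.2541]
a=μᵀu=1.321024  b=𝟙ᵀu=9.183878  c=𝟙ᵀv=68.028975  D=ac−b²=5.524302
λ₁=(c·0.172−b)/D = (68.028975·0.172−9.183878)/5.524302 = 0.455642
λ₂=(a−b·0.172)/D = (1.321024−9.183878·0.172)/5.524302 = -0.046812
w* = 0.455642·u + -0.046812·v:
  w_0 = 0.455642·2.0592 + -0.046812·10.3741 = 0.4527  (Walmart)
  w_1 = 0.455642·1.5180 + -0.046812·9.2726 = 0.2576  (Starbucks)
  w_2 = 0.455642·2.4893 + -0.046812·17.4781 = 0.3161  (Visa)
  w_3 = 0.455642·0.9458 + -0.046812·8.6501 = 0.0260  (Qualcomm)
  w_4 = 0.455642·2.1715 + -0.046812·22.2541 = -0.0523  (Unilever)
Σw_i=1.0000  μᵀw=0.1720
σ²=wᵀΣw=λ₁·μ_p+λ₂ = 0.455642·0.172 + -0.046812 = 0.031559 ≈ 0.0316


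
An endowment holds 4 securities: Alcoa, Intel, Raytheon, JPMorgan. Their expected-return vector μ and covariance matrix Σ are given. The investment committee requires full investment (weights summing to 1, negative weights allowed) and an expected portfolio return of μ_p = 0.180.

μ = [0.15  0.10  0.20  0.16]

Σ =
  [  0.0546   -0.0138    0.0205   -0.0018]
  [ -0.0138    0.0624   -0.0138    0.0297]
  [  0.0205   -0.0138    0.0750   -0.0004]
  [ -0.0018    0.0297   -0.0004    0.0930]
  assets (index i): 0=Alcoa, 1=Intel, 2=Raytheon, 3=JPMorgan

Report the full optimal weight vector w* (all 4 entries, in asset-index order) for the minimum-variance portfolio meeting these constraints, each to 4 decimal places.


u=Σ⁻¹μ = [2.4237  2.1516  2.4059  1.0906]
v=Σ⁻¹𝟙 = [19.2347  20.7497  11.9181  4.5497]
a=μᵀu=1.234383  b=𝟙ᵀu=8.071743  c=𝟙ᵀv=56.452189  D=ac−b²=4.530593
λ₁=(c·0.180−b)/D = (56.452189·0.180−8.071743)/4.530593 = 0.461231
λ₂=(a−b·0.180)/D = (1.234383−8.071743·0.180)/4.530593 = -0.048234
w* = 0.461231·u + -0.048234·v:
  w_0 = 0.461231·2.4237 + -0.048234·19.2347 = 0.1901  (Alcoa)
  w_1 = 0.461231·2.1516 + -0.048234·20.7497 = -0.0085  (Intel)
  w_2 = 0.461231·2.4059 + -0.048234·11.9181 = 0.5348  (Raytheon)
  w_3 = 0.461231·1.0906 + -0.048234·4.5497 = 0.2836  (JPMorgan)
Σw_i=1.0000  μᵀw=0.1800
σ²=wᵀΣw=λ₁·μ_p+λ₂ = 0.461231·0.180 + -0.048234 = 0.034787 ≈ 0.0348

0.1901  -0.0085  0.5348  0.2836


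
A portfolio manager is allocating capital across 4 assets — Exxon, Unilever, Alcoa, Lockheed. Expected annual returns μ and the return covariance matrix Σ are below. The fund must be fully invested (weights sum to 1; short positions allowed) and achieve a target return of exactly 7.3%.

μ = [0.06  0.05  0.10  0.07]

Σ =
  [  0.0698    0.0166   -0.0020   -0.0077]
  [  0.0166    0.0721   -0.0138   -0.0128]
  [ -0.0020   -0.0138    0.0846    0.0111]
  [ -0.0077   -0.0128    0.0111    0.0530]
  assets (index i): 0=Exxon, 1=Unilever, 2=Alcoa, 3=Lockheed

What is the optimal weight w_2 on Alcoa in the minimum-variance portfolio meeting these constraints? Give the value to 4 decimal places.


g=Σ⁻¹μ = [0.8171  0.9842  1.1741  1.4313]
h=Σ⁻¹𝟙 = [13.0663  17.1308  11.9855  22.3933]
a=μᵀg=0.315831  b=𝟙ᵀg=4.406602  c=𝟙ᵀh=64.575957  D=ac−b²=0.976941
λ₁=(c·0.073−b)/D = (64.575957·0.073−4.406602)/0.976941 = 0.314700
λ₂=(a−b·0.073)/D = (0.315831−4.406602·0.073)/0.976941 = -0.005989
w* = 0.314700·g + -0.005989·h:
  w_0 = 0.314700·0.8171 + -0.005989·13.0663 = 0.1789  (Exxon)
  w_1 = 0.314700·0.9842 + -0.005989·17.1308 = 0.2071  (Unilever)
  w_2 = 0.314700·1.1741 + -0.005989·11.9855 = 0.2977  (Alcoa)
  w_3 = 0.314700·1.4313 + -0.005989·22.3933 = 0.3163  (Lockheed)
Σw_i=1.0000  μᵀw=0.0730
σ²=wᵀΣw=λ₁·μ_p+λ₂ = 0.314700·0.073 + -0.005989 = 0.016984 ≈ 0.0170

0.2977


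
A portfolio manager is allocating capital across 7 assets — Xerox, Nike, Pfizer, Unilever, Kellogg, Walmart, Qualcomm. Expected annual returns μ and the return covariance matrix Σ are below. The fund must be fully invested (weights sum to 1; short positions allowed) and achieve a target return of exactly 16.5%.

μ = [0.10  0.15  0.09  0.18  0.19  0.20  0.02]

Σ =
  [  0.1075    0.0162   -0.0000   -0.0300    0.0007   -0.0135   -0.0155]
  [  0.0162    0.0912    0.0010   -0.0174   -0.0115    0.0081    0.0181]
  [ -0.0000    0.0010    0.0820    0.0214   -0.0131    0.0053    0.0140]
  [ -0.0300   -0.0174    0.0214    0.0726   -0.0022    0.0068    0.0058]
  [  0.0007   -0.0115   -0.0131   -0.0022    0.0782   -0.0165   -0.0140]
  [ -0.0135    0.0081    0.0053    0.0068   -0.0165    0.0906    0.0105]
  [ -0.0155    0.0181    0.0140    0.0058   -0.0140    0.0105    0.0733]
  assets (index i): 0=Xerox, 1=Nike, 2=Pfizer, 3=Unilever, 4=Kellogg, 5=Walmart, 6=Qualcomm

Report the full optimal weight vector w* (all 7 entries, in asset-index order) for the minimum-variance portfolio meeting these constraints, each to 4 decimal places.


u=Σ⁻¹μ = [1.8884  2.1619  0.5430  3.4729  3.4833  2.6320  0.0481]
v=Σ⁻¹𝟙 = [16.6210  10.3826  7.1946  19.3288  21.1315  12.9553  13.8701]
a=μᵀu=2.376309  b=𝟙ᵀu=14.229624  c=𝟙ᵀv=101.483854  D=ac−b²=38.674807
λ₁=(c·0.165−b)/D = (101.483854·0.165−14.229624)/38.674807 = 0.065035
λ₂=(a−b·0.165)/D = (2.376309−14.229624·0.165)/38.674807 = 0.000735
w* = 0.065035·u + 0.000735·v:
  w_0 = 0.065035·1.8884 + 0.000735·16.6210 = 0.1350  (Xerox)
  w_1 = 0.065035·2.1619 + 0.000735·10.3826 = 0.1482  (Nike)
  w_2 = 0.065035·0.5430 + 0.000735·7.1946 = 0.0406  (Pfizer)
  w_3 = 0.065035·3.4729 + 0.000735·19.3288 = 0.2401  (Unilever)
  w_4 = 0.065035·3.4833 + 0.000735·21.1315 = 0.2421  (Kellogg)
  w_5 = 0.065035·2.6320 + 0.000735·12.9553 = 0.1807  (Walmart)
  w_6 = 0.065035·0.0481 + 0.000735·13.8701 = 0.0133  (Qualcomm)
Σw_i=1.0000  μᵀw=0.1650
σ²=wᵀΣw=λ₁·μ_p+λ₂ = 0.065035·0.165 + 0.000735 = 0.011466 ≈ 0.0115

0.1350  0.1482  0.0406  0.2401  0.2421  0.1807  0.0133


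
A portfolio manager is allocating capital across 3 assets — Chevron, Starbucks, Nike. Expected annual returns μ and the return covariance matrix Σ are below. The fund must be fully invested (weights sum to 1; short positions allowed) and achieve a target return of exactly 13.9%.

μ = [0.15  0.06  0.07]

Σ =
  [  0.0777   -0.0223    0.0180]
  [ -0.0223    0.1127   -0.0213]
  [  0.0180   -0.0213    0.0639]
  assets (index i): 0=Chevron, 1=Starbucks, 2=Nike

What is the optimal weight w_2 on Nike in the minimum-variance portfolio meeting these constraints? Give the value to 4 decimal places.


-0.0604

p=Σ⁻¹μ = [2.0416  1.1043  0.8885]
q=Σ⁻¹𝟙 = [13.1803  14.6607  16.8236]
a=μᵀp=0.434690  b=𝟙ᵀp=4.034340  c=𝟙ᵀq=44.664621  D=ac−b²=3.139362
λ₁=(c·0.139−b)/D = (44.664621·0.139−4.034340)/3.139362 = 0.692511
λ₂=(a−b·0.139)/D = (0.434690−4.034340·0.139)/3.139362 = -0.040162
w* = 0.692511·p + -0.040162·q:
  w_0 = 0.692511·2.0416 + -0.040162·13.1803 = 0.8845  (Chevron)
  w_1 = 0.692511·1.1043 + -0.040162·14.6607 = 0.1759  (Starbucks)
  w_2 = 0.692511·0.8885 + -0.040162·16.8236 = -0.0604  (Nike)
Σw_i=1.0000  μᵀw=0.1390
σ²=wᵀΣw=λ₁·μ_p+λ₂ = 0.692511·0.139 + -0.040162 = 0.056097 ≈ 0.0561


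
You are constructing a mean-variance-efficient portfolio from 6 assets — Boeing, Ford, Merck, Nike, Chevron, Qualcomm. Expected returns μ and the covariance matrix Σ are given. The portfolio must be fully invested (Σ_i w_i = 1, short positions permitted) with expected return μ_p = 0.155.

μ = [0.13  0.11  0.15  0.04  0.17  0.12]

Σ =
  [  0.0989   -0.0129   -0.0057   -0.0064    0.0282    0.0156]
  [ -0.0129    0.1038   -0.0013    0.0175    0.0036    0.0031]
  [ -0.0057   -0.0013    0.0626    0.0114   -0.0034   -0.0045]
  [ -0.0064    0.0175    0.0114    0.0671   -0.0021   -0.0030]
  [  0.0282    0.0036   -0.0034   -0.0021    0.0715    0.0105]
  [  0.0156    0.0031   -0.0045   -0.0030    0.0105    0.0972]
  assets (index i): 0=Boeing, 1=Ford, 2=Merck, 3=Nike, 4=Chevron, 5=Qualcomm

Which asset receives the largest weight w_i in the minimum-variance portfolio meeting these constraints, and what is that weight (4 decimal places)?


Merck (0.4049)

u=Σ⁻¹μ = [0.9059  1.1014  2.6687  0.0462  1.9509  0.9683]
v=Σ⁻¹𝟙 = [8.6606  8.3626  16.0010  11.5287  9.9784  8.6501]
a=μᵀu=1.088920  b=𝟙ᵀu=7.641389  c=𝟙ᵀv=63.181319  D=ac−b²=10.408563
λ₁=(c·0.155−b)/D = (63.181319·0.155−7.641389)/10.408563 = 0.206725
λ₂=(a−b·0.155)/D = (1.088920−7.641389·0.155)/10.408563 = -0.009175
w* = 0.206725·u + -0.009175·v:
  w_0 = 0.206725·0.9059 + -0.009175·8.6606 = 0.1078  (Boeing)
  w_1 = 0.206725·1.1014 + -0.009175·8.3626 = 0.1510  (Ford)
  w_2 = 0.206725·2.6687 + -0.009175·16.0010 = 0.4049  (Merck)
  w_3 = 0.206725·0.0462 + -0.009175·11.5287 = -0.0962  (Nike)
  w_4 = 0.206725·1.9509 + -0.009175·9.9784 = 0.3118  (Chevron)
  w_5 = 0.206725·0.9683 + -0.009175·8.6501 = 0.1208  (Qualcomm)
Σw_i=1.0000  μᵀw=0.1550
σ²=wᵀΣw=λ₁·μ_p+λ₂ = 0.206725·0.155 + -0.009175 = 0.022868 ≈ 0.0229


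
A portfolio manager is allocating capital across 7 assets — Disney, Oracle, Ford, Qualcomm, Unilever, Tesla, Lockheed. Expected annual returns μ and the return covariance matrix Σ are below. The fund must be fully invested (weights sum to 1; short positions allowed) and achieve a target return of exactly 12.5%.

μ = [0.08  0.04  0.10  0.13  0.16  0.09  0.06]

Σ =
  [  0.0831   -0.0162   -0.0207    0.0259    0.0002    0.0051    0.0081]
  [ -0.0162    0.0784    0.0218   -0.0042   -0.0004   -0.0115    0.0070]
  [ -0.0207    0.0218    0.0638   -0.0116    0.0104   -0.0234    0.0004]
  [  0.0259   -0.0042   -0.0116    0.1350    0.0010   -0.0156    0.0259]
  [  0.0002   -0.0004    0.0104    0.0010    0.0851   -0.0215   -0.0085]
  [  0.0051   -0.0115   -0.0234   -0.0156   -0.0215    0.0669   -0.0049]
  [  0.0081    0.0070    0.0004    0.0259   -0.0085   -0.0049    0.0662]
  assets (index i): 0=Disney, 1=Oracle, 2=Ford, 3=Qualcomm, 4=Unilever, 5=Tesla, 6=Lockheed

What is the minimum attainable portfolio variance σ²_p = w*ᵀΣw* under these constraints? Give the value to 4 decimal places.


g=Σ⁻¹μ = [1.0773  0.4580  2.8574  1.2477  2.4763  3.4865  0.7967]
h=Σ⁻¹𝟙 = [15.2176  12.6989  27.3639  8.5210  18.3505  34.4006  13.3043]
a=μᵀg=1.310240  b=𝟙ᵀg=12.399887  c=𝟙ᵀh=129.856928  D=ac−b²=16.386583
λ₁=(c·0.125−b)/D = (129.856928·0.125−12.399887)/16.386583 = 0.233864
λ₂=(a−b·0.125)/D = (1.310240−12.399887·0.125)/16.386583 = -0.014631
w* = 0.233864·g + -0.014631·h:
  w_0 = 0.233864·1.0773 + -0.014631·15.2176 = 0.0293  (Disney)
  w_1 = 0.233864·0.4580 + -0.014631·12.6989 = -0.0787  (Oracle)
  w_2 = 0.233864·2.8574 + -0.014631·27.3639 = 0.2679  (Ford)
  w_3 = 0.233864·1.2477 + -0.014631·8.5210 = 0.1671  (Qualcomm)
  w_4 = 0.233864·2.4763 + -0.014631·18.3505 = 0.3106  (Unilever)
  w_5 = 0.233864·3.4865 + -0.014631·34.4006 = 0.3121  (Tesla)
  w_6 = 0.233864·0.7967 + -0.014631·13.3043 = -0.0083  (Lockheed)
Σw_i=1.0000  μᵀw=0.1250
σ²=wᵀΣw=λ₁·μ_p+λ₂ = 0.233864·0.125 + -0.014631 = 0.014602 ≈ 0.0146

0.0146


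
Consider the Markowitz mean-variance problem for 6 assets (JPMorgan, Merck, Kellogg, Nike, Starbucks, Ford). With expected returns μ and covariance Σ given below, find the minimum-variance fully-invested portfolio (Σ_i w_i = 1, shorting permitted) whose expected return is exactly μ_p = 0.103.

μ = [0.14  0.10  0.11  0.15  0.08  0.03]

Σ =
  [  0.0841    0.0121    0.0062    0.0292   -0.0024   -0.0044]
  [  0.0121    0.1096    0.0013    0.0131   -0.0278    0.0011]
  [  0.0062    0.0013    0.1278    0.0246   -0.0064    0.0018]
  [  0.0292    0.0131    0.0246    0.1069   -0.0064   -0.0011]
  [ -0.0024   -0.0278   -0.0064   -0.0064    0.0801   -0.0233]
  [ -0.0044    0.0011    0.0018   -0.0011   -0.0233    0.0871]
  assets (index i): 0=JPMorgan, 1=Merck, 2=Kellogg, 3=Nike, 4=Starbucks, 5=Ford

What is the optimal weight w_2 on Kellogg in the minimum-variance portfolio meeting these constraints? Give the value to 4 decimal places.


0.1075

p=Σ⁻¹μ = [1.2438  1.1092  0.6969  0.8839  1.8009  0.8718]
q=Σ⁻¹𝟙 = [9.2915  13.1945  7.1760  5.1443  23.5637  18.0039]
a=μᵀp=0.664523  b=𝟙ᵀp=6.606469  c=𝟙ᵀq=76.373856  D=ac−b²=7.106753
λ₁=(c·0.103−b)/D = (76.373856·0.103−6.606469)/7.106753 = 0.177302
λ₂=(a−b·0.103)/D = (0.664523−6.606469·0.103)/7.106753 = -0.002243
w* = 0.177302·p + -0.002243·q:
  w_0 = 0.177302·1.2438 + -0.002243·9.2915 = 0.1997  (JPMorgan)
  w_1 = 0.177302·1.1092 + -0.002243·13.1945 = 0.1671  (Merck)
  w_2 = 0.177302·0.6969 + -0.002243·7.1760 = 0.1075  (Kellogg)
  w_3 = 0.177302·0.8839 + -0.002243·5.1443 = 0.1452  (Nike)
  w_4 = 0.177302·1.8009 + -0.002243·23.5637 = 0.2664  (Starbucks)
  w_5 = 0.177302·0.8718 + -0.002243·18.0039 = 0.1142  (Ford)
Σw_i=1.0000  μᵀw=0.1030
σ²=wᵀΣw=λ₁·μ_p+λ₂ = 0.177302·0.103 + -0.002243 = 0.016019 ≈ 0.0160


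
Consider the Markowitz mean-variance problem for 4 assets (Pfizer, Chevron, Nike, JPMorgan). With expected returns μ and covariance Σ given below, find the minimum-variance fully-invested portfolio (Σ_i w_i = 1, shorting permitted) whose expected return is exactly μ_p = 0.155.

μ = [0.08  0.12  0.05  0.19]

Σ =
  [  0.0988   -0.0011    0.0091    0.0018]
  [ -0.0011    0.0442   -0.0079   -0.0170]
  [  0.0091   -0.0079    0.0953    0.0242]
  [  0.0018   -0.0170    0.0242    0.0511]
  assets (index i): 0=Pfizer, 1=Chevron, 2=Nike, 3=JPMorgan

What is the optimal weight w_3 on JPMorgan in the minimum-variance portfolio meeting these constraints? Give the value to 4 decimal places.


0.5070

x=Σ⁻¹μ = [0.8139  4.7660  -0.5655  5.5429]
y=Σ⁻¹𝟙 = [9.5061  34.6781  5.2813  28.2702]
a=μᵀx=1.661906  b=𝟙ᵀx=10.557271  c=𝟙ᵀy=77.735767  D=ac−b²=17.733584
λ₁=(c·0.155−b)/D = (77.735767·0.155−10.557271)/17.733584 = 0.084121
λ₂=(a−b·0.155)/D = (1.661906−10.557271·0.155)/17.733584 = 0.001440
w* = 0.084121·x + 0.001440·y:
  w_0 = 0.084121·0.8139 + 0.001440·9.5061 = 0.0821  (Pfizer)
  w_1 = 0.084121·4.7660 + 0.001440·34.6781 = 0.4508  (Chevron)
  w_2 = 0.084121·-0.5655 + 0.001440·5.2813 = -0.0400  (Nike)
  w_3 = 0.084121·5.5429 + 0.001440·28.2702 = 0.5070  (JPMorgan)
Σw_i=1.0000  μᵀw=0.1550
σ²=wᵀΣw=λ₁·μ_p+λ₂ = 0.084121·0.155 + 0.001440 = 0.014478 ≈ 0.0145


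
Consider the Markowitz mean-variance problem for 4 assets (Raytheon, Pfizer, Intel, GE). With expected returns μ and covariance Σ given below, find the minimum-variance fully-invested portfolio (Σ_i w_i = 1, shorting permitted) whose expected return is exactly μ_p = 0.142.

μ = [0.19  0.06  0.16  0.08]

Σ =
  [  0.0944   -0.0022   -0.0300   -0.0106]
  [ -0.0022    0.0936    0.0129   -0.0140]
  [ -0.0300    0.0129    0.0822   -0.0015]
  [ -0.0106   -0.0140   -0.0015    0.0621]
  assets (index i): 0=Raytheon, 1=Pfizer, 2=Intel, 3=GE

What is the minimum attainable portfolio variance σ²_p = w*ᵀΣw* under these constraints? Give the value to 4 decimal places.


0.0155

x=Σ⁻¹μ = [3.2322  0.6005  3.0693  2.0495]
y=Σ⁻¹𝟙 = [18.9983  12.0666  17.6159  22.4918]
a=μᵀx=1.305203  b=𝟙ᵀx=8.951550  c=𝟙ᵀy=71.172529  D=ac−b²=12.764341
λ₁=(c·0.142−b)/D = (71.172529·0.142−8.951550)/12.764341 = 0.090482
λ₂=(a−b·0.142)/D = (1.305203−8.951550·0.142)/12.764341 = 0.002670
w* = 0.090482·x + 0.002670·y:
  w_0 = 0.090482·3.2322 + 0.002670·18.9983 = 0.3432  (Raytheon)
  w_1 = 0.090482·0.6005 + 0.002670·12.0666 = 0.0866  (Pfizer)
  w_2 = 0.090482·3.0693 + 0.002670·17.6159 = 0.3248  (Intel)
  w_3 = 0.090482·2.0495 + 0.002670·22.4918 = 0.2455  (GE)
Σw_i=1.0000  μᵀw=0.1420
σ²=wᵀΣw=λ₁·μ_p+λ₂ = 0.090482·0.142 + 0.002670 = 0.015519 ≈ 0.0155


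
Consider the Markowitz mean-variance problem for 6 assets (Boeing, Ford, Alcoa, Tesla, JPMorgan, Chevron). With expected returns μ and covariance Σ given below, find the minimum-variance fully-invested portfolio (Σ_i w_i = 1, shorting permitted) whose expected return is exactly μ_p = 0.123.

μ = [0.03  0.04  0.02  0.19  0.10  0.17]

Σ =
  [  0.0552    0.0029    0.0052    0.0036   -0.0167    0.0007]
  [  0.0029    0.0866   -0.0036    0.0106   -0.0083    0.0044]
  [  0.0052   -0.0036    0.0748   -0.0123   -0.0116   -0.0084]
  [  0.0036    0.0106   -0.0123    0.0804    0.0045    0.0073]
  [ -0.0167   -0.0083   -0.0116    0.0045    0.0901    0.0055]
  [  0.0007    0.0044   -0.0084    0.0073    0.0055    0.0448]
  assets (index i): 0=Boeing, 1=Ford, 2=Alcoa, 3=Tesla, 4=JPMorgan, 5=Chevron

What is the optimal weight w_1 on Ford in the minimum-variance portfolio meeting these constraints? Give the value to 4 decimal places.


x=Σ⁻¹μ = [0.5649  0.1545  1.1412  2.1143  1.0558  3.5105]
y=Σ⁻¹𝟙 = [19.7890  10.9460  19.0908  10.2170  16.4509  20.8322]
a=μᵀx=1.150027  b=𝟙ᵀx=8.541122  c=𝟙ᵀy=97.325867  D=ac−b²=38.976601
λ₁=(c·0.123−b)/D = (97.325867·0.123−8.541122)/38.976601 = 0.088000
λ₂=(a−b·0.123)/D = (1.150027−8.541122·0.123)/38.976601 = 0.002552
w* = 0.088000·x + 0.002552·y:
  w_0 = 0.088000·0.5649 + 0.002552·19.7890 = 0.1002  (Boeing)
  w_1 = 0.088000·0.1545 + 0.002552·10.9460 = 0.0415  (Ford)
  w_2 = 0.088000·1.1412 + 0.002552·19.0908 = 0.1491  (Alcoa)
  w_3 = 0.088000·2.1143 + 0.002552·10.2170 = 0.2121  (Tesla)
  w_4 = 0.088000·1.0558 + 0.002552·16.4509 = 0.1349  (JPMorgan)
  w_5 = 0.088000·3.5105 + 0.002552·20.8322 = 0.3621  (Chevron)
Σw_i=1.0000  μᵀw=0.1230
σ²=wᵀΣw=λ₁·μ_p+λ₂ = 0.088000·0.123 + 0.002552 = 0.013376 ≈ 0.0134

0.0415


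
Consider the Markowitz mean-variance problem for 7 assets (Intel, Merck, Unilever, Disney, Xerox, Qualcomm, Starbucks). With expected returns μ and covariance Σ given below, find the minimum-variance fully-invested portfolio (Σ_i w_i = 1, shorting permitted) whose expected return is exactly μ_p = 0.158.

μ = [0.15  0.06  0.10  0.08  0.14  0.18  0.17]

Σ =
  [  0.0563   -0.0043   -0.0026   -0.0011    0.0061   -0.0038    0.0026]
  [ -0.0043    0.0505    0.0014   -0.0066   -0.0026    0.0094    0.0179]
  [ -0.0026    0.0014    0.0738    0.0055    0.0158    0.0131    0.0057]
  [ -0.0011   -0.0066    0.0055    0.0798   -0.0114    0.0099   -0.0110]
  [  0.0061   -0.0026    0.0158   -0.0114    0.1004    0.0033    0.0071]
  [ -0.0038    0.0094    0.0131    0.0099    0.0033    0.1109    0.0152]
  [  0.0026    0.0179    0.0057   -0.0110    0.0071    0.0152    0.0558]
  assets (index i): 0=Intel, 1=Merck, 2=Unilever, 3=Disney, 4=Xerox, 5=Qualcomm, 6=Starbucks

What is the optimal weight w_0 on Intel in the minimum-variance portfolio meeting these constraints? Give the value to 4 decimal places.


p=Σ⁻¹μ = [2.6042  0.5328  0.7137  1.4023  1.0828  1.0792  2.5261]
q=Σ⁻¹𝟙 = [18.7551  19.0935  9.2596  16.0362  8.7777  3.7472  11.0001]
a=μᵀp=1.381441  b=𝟙ᵀp=9.941111  c=𝟙ᵀq=86.669305  D=ac−b²=20.902816
λ₁=(c·0.158−b)/D = (86.669305·0.158−9.941111)/20.902816 = 0.179528
λ₂=(a−b·0.158)/D = (1.381441−9.941111·0.158)/20.902816 = -0.009054
w* = 0.179528·p + -0.009054·q:
  w_0 = 0.179528·2.6042 + -0.009054·18.7551 = 0.2977  (Intel)
  w_1 = 0.179528·0.5328 + -0.009054·19.0935 = -0.0772  (Merck)
  w_2 = 0.179528·0.7137 + -0.009054·9.2596 = 0.0443  (Unilever)
  w_3 = 0.179528·1.4023 + -0.009054·16.0362 = 0.1066  (Disney)
  w_4 = 0.179528·1.0828 + -0.009054·8.7777 = 0.1149  (Xerox)
  w_5 = 0.179528·1.0792 + -0.009054·3.7472 = 0.1598  (Qualcomm)
  w_6 = 0.179528·2.5261 + -0.009054·11.0001 = 0.3539  (Starbucks)
Σw_i=1.0000  μᵀw=0.1580
σ²=wᵀΣw=λ₁·μ_p+λ₂ = 0.179528·0.158 + -0.009054 = 0.019311 ≈ 0.0193

0.2977


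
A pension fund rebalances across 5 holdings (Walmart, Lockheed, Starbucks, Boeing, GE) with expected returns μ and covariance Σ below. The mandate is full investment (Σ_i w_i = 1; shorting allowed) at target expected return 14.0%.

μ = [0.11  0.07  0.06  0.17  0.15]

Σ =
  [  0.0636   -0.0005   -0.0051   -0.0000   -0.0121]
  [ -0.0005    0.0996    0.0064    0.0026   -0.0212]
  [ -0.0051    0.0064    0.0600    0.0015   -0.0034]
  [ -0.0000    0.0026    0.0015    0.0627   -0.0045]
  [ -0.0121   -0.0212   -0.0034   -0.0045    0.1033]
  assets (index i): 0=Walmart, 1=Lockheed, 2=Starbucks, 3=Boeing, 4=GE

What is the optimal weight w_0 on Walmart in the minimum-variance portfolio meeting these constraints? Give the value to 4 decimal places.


0.2342

g=Σ⁻¹μ = [2.2235  1.0110  1.1292  2.7916  2.0788]
h=Σ⁻¹𝟙 = [20.2321  11.9488  17.6023  16.1654  15.7862]
a=μᵀg=1.169501  b=𝟙ᵀg=9.234117  c=𝟙ᵀh=81.734663  D=ac−b²=10.319814
λ₁=(c·0.140−b)/D = (81.734663·0.140−9.234117)/10.319814 = 0.214029
λ₂=(a−b·0.140)/D = (1.169501−9.234117·0.140)/10.319814 = -0.011946
w* = 0.214029·g + -0.011946·h:
  w_0 = 0.214029·2.2235 + -0.011946·20.2321 = 0.2342  (Walmart)
  w_1 = 0.214029·1.0110 + -0.011946·11.9488 = 0.0737  (Lockheed)
  w_2 = 0.214029·1.1292 + -0.011946·17.6023 = 0.0314  (Starbucks)
  w_3 = 0.214029·2.7916 + -0.011946·16.1654 = 0.4044  (Boeing)
  w_4 = 0.214029·2.0788 + -0.011946·15.7862 = 0.2563  (GE)
Σw_i=1.0000  μᵀw=0.1400
σ²=wᵀΣw=λ₁·μ_p+λ₂ = 0.214029·0.140 + -0.011946 = 0.018018 ≈ 0.0180


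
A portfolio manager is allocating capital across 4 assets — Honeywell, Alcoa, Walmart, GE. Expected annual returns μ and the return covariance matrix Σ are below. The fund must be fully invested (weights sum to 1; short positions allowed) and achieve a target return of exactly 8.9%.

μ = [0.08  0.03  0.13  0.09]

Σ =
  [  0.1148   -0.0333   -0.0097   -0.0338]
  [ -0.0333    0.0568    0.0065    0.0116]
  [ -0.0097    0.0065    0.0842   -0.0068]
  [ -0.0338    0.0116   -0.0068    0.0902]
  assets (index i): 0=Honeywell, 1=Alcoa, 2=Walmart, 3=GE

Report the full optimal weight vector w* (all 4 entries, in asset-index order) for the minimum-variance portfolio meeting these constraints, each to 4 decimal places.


g=Σ⁻¹μ = [1.5906  0.9277  1.7855  1.6091]
h=Σ⁻¹𝟙 = [22.3875  25.6257  13.8685  17.2255]
a=μᵀg=0.532018  b=𝟙ᵀg=5.912973  c=𝟙ᵀh=79.107263  D=ac−b²=7.123236
λ₁=(c·0.089−b)/D = (79.107263·0.089−5.912973)/7.123236 = 0.158295
λ₂=(a−b·0.089)/D = (0.532018−5.912973·0.089)/7.123236 = 0.000809
w* = 0.158295·g + 0.000809·h:
  w_0 = 0.158295·1.5906 + 0.000809·22.3875 = 0.2699  (Honeywell)
  w_1 = 0.158295·0.9277 + 0.000809·25.6257 = 0.1676  (Alcoa)
  w_2 = 0.158295·1.7855 + 0.000809·13.8685 = 0.2939  (Walmart)
  w_3 = 0.158295·1.6091 + 0.000809·17.2255 = 0.2687  (GE)
Σw_i=1.0000  μᵀw=0.0890
σ²=wᵀΣw=λ₁·μ_p+λ₂ = 0.158295·0.089 + 0.000809 = 0.014897 ≈ 0.0149

0.2699  0.1676  0.2939  0.2687


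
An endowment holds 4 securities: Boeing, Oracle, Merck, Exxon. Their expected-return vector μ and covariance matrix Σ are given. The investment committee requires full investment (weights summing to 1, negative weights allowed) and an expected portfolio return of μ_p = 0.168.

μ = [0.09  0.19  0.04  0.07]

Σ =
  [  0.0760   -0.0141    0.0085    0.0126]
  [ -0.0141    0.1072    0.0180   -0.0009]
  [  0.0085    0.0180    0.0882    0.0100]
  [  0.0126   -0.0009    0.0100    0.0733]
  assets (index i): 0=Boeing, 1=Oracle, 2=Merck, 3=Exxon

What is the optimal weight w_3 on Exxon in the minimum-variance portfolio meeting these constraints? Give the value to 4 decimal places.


g=Σ⁻¹μ = [1.4502  1.9997  -0.1799  0.7548]
h=Σ⁻¹𝟙 = [12.4504  9.8958  6.9074  10.6815]
a=μᵀg=0.556095  b=𝟙ᵀg=4.024744  c=𝟙ᵀh=39.935149  D=ac−b²=6.009161
λ₁=(c·0.168−b)/D = (39.935149·0.168−4.024744)/6.009161 = 0.446711
λ₂=(a−b·0.168)/D = (0.556095−4.024744·0.168)/6.009161 = -0.019980
w* = 0.446711·g + -0.019980·h:
  w_0 = 0.446711·1.4502 + -0.019980·12.4504 = 0.3991  (Boeing)
  w_1 = 0.446711·1.9997 + -0.019980·9.8958 = 0.6956  (Oracle)
  w_2 = 0.446711·-0.1799 + -0.019980·6.9074 = -0.2184  (Merck)
  w_3 = 0.446711·0.7548 + -0.019980·10.6815 = 0.1238  (Exxon)
Σw_i=1.0000  μᵀw=0.1680
σ²=wᵀΣw=λ₁·μ_p+λ₂ = 0.446711·0.168 + -0.019980 = 0.055068 ≈ 0.0551

0.1238


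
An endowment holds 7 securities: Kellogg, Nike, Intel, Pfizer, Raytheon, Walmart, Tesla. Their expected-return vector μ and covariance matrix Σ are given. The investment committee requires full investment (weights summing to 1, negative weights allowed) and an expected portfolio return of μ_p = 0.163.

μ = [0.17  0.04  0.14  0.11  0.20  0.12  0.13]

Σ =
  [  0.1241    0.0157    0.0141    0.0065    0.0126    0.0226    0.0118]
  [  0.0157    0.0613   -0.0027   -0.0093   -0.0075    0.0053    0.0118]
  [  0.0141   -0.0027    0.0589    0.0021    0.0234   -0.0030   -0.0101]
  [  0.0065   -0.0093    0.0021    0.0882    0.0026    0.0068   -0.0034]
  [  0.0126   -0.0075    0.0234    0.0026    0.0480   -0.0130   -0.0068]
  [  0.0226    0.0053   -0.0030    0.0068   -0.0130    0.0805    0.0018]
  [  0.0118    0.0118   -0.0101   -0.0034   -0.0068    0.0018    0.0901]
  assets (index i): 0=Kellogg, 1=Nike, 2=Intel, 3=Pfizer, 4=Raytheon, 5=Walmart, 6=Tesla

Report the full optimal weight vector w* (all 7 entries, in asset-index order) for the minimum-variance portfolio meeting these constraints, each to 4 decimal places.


g=Σ⁻¹μ = [0.0894  0.8772  0.9517  1.0861  4.5627  2.0489  1.7673]
h=Σ⁻¹𝟙 = [-2.5136  18.5410  11.3294  11.8208  24.0038  14.9340  12.2291]
a=μᵀg=1.691166  b=𝟙ᵀg=11.383367  c=𝟙ᵀh=90.344532  D=ac−b²=23.206528
λ₁=(c·0.163−b)/D = (90.344532·0.163−11.383367)/23.206528 = 0.144045
λ₂=(a−b·0.163)/D = (1.691166−11.383367·0.163)/23.206528 = -0.007081
w* = 0.144045·g + -0.007081·h:
  w_0 = 0.144045·0.0894 + -0.007081·-2.5136 = 0.0307  (Kellogg)
  w_1 = 0.144045·0.8772 + -0.007081·18.5410 = -0.0049  (Nike)
  w_2 = 0.144045·0.9517 + -0.007081·11.3294 = 0.0569  (Intel)
  w_3 = 0.144045·1.0861 + -0.007081·11.8208 = 0.0727  (Pfizer)
  w_4 = 0.144045·4.5627 + -0.007081·24.0038 = 0.4873  (Raytheon)
  w_5 = 0.144045·2.0489 + -0.007081·14.9340 = 0.1894  (Walmart)
  w_6 = 0.144045·1.7673 + -0.007081·12.2291 = 0.1680  (Tesla)
Σw_i=1.0000  μᵀw=0.1630
σ²=wᵀΣw=λ₁·μ_p+λ₂ = 0.144045·0.163 + -0.007081 = 0.016398 ≈ 0.0164

0.0307  -0.0049  0.0569  0.0727  0.4873  0.1894  0.1680


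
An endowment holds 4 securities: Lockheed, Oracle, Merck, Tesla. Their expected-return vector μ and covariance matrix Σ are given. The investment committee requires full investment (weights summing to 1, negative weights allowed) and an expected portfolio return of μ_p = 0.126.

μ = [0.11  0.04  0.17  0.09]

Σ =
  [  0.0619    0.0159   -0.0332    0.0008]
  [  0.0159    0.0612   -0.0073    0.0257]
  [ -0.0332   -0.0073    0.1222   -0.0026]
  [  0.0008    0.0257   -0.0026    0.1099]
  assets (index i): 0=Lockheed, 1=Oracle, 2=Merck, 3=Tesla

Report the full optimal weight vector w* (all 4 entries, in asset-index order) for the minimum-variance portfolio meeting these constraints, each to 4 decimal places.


0.4799  0.0261  0.3463  0.1477

x=Σ⁻¹μ = [3.0170  -0.2469  2.2154  0.9071]
y=Σ⁻¹𝟙 = [21.5247  9.5425  14.7515  7.0600]
a=μᵀx=0.780246  b=𝟙ᵀx=5.892568  c=𝟙ᵀy=52.878669  D=ac−b²=6.536029
λ₁=(c·0.126−b)/D = (52.878669·0.126−5.892568)/6.536029 = 0.117831
λ₂=(a−b·0.126)/D = (0.780246−5.892568·0.126)/6.536029 = 0.005781
w* = 0.117831·x + 0.005781·y:
  w_0 = 0.117831·3.0170 + 0.005781·21.5247 = 0.4799  (Lockheed)
  w_1 = 0.117831·-0.2469 + 0.005781·9.5425 = 0.0261  (Oracle)
  w_2 = 0.117831·2.2154 + 0.005781·14.7515 = 0.3463  (Merck)
  w_3 = 0.117831·0.9071 + 0.005781·7.0600 = 0.1477  (Tesla)
Σw_i=1.0000  μᵀw=0.1260
σ²=wᵀΣw=λ₁·μ_p+λ₂ = 0.117831·0.126 + 0.005781 = 0.020627 ≈ 0.0206


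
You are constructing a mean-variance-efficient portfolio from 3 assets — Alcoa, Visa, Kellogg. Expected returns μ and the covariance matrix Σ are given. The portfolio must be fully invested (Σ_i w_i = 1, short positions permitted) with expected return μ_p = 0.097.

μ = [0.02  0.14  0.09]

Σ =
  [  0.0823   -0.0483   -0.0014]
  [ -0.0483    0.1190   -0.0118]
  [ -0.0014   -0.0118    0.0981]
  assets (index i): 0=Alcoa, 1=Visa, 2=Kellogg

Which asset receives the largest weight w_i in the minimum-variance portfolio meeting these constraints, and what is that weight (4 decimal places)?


g=Σ⁻¹μ = [1.3396  1.8349  1.1573]
h=Σ⁻¹𝟙 = [23.6927  19.2943  12.8526]
a=μᵀg=0.387837  b=𝟙ᵀg=4.331785  c=𝟙ᵀh=55.839541  D=ac−b²=2.892264
λ₁=(c·0.097−b)/D = (55.839541·0.097−4.331785)/2.892264 = 0.375018
λ₂=(a−b·0.097)/D = (0.387837−4.331785·0.097)/2.892264 = -0.011184
w* = 0.375018·g + -0.011184·h:
  w_0 = 0.375018·1.3396 + -0.011184·23.6927 = 0.2374  (Alcoa)
  w_1 = 0.375018·1.8349 + -0.011184·19.2943 = 0.4724  (Visa)
  w_2 = 0.375018·1.1573 + -0.011184·12.8526 = 0.2903  (Kellogg)
Σw_i=1.0000  μᵀw=0.0970
σ²=wᵀΣw=λ₁·μ_p+λ₂ = 0.375018·0.097 + -0.011184 = 0.025193 ≈ 0.0252

Visa (0.4724)


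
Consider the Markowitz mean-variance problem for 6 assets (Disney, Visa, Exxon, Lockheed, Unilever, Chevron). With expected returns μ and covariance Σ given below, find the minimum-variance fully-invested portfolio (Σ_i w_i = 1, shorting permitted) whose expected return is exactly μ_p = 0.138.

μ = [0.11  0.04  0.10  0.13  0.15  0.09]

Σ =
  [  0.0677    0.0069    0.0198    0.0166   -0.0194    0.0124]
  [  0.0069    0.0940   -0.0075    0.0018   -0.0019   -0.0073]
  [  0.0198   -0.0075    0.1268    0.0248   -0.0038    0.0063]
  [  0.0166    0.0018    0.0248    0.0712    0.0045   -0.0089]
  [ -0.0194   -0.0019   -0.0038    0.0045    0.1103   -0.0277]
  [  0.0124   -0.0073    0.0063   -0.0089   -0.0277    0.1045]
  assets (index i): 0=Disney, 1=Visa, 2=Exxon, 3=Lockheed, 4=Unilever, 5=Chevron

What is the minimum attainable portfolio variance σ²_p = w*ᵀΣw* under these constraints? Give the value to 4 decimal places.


0.0294

u=Σ⁻¹μ = [1.4450  0.4585  0.3041  1.4171  1.9087  1.3301]
v=Σ⁻¹𝟙 = [11.4383  11.2949  4.5209  10.2862  14.3778  13.4158]
a=μᵀu=0.797927  b=𝟙ᵀu=6.863395  c=𝟙ᵀv=65.333879  D=ac−b²=5.025455
λ₁=(c·0.138−b)/D = (65.333879·0.138−6.863395)/5.025455 = 0.428355
λ₂=(a−b·0.138)/D = (0.797927−6.863395·0.138)/5.025455 = -0.029693
w* = 0.428355·u + -0.029693·v:
  w_0 = 0.428355·1.4450 + -0.029693·11.4383 = 0.2793  (Disney)
  w_1 = 0.428355·0.4585 + -0.029693·11.2949 = -0.1390  (Visa)
  w_2 = 0.428355·0.3041 + -0.029693·4.5209 = -0.0040  (Exxon)
  w_3 = 0.428355·1.4171 + -0.029693·10.2862 = 0.3016  (Lockheed)
  w_4 = 0.428355·1.9087 + -0.029693·14.3778 = 0.3907  (Unilever)
  w_5 = 0.428355·1.3301 + -0.029693·13.4158 = 0.1714  (Chevron)
Σw_i=1.0000  μᵀw=0.1380
σ²=wᵀΣw=λ₁·μ_p+λ₂ = 0.428355·0.138 + -0.029693 = 0.029420 ≈ 0.0294


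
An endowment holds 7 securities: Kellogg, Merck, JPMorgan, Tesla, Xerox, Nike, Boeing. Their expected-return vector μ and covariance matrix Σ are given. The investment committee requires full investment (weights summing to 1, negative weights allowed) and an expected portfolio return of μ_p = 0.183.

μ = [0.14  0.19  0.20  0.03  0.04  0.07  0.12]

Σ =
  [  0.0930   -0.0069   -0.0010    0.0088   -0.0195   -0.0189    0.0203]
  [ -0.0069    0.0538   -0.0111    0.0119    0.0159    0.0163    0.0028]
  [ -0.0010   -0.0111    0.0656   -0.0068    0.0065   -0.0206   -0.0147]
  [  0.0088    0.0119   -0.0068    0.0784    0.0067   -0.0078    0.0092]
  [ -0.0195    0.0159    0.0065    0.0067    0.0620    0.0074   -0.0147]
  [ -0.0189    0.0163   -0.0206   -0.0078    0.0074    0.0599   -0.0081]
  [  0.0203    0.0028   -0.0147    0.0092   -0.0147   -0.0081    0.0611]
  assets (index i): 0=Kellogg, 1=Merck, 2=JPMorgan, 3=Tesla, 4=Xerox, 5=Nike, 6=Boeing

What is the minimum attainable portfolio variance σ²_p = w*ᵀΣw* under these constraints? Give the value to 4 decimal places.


x=Σ⁻¹μ = [1.8160  3.8207  5.2690  0.0103  0.0101  2.8979  2.8383]
y=Σ⁻¹𝟙 = [15.2729  8.5534  32.6777  11.5508  16.0851  33.3644  25.3160]
a=μᵀx=2.578134  b=𝟙ᵀx=16.662257  c=𝟙ᵀy=142.820339  D=ac−b²=90.579189
λ₁=(c·0.183−b)/D = (142.820339·0.183−16.662257)/90.579189 = 0.104592
λ₂=(a−b·0.183)/D = (2.578134−16.662257·0.183)/90.579189 = -0.005201
w* = 0.104592·x + -0.005201·y:
  w_0 = 0.104592·1.8160 + -0.005201·15.2729 = 0.1105  (Kellogg)
  w_1 = 0.104592·3.8207 + -0.005201·8.5534 = 0.3551  (Merck)
  w_2 = 0.104592·5.2690 + -0.005201·32.6777 = 0.3812  (JPMorgan)
  w_3 = 0.104592·0.0103 + -0.005201·11.5508 = -0.0590  (Tesla)
  w_4 = 0.104592·0.0101 + -0.005201·16.0851 = -0.0826  (Xerox)
  w_5 = 0.104592·2.8979 + -0.005201·33.3644 = 0.1296  (Nike)
  w_6 = 0.104592·2.8383 + -0.005201·25.3160 = 0.1652  (Boeing)
Σw_i=1.0000  μᵀw=0.1830
σ²=wᵀΣw=λ₁·μ_p+λ₂ = 0.104592·0.183 + -0.005201 = 0.013940 ≈ 0.0139

0.0139


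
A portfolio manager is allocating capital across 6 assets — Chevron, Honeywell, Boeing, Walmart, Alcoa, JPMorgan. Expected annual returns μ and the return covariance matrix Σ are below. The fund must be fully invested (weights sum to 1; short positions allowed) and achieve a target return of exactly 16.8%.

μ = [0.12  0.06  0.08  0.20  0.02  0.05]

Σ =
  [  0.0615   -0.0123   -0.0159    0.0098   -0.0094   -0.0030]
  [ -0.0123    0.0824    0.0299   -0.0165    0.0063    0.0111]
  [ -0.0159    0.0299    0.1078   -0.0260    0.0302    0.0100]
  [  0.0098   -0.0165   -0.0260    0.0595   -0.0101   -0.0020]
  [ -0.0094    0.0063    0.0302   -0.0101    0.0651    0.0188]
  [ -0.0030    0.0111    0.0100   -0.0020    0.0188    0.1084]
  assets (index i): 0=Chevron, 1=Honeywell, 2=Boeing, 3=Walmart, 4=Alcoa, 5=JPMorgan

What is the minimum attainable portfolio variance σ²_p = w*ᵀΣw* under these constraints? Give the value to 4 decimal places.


0.0252

g=Σ⁻¹μ = [2.0075  1.2189  1.5835  4.1217  0.3064  0.2688]
h=Σ⁻¹𝟙 = [20.2817  14.7820  9.4239  24.3631  14.7374  5.2969]
a=μᵀg=1.284626  b=𝟙ᵀg=9.506859  c=𝟙ᵀh=88.885090  D=ac−b²=23.803725
λ₁=(c·0.168−b)/D = (88.885090·0.168−9.506859)/23.803725 = 0.227941
λ₂=(a−b·0.168)/D = (1.284626−9.506859·0.168)/23.803725 = -0.013129
w* = 0.227941·g + -0.013129·h:
  w_0 = 0.227941·2.0075 + -0.013129·20.2817 = 0.1913  (Chevron)
  w_1 = 0.227941·1.2189 + -0.013129·14.7820 = 0.0838  (Honeywell)
  w_2 = 0.227941·1.5835 + -0.013129·9.4239 = 0.2372  (Boeing)
  w_3 = 0.227941·4.1217 + -0.013129·24.3631 = 0.6196  (Walmart)
  w_4 = 0.227941·0.3064 + -0.013129·14.7374 = -0.1237  (Alcoa)
  w_5 = 0.227941·0.2688 + -0.013129·5.2969 = -0.0083  (JPMorgan)
Σw_i=1.0000  μᵀw=0.1680
σ²=wᵀΣw=λ₁·μ_p+λ₂ = 0.227941·0.168 + -0.013129 = 0.025165 ≈ 0.0252
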